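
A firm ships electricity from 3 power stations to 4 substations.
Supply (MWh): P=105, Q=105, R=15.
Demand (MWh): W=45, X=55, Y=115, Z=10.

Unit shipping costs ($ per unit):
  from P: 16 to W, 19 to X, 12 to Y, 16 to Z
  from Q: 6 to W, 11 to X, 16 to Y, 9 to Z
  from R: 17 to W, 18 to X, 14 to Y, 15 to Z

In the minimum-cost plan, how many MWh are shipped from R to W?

0

Optimal shipments:
  P to Y: 105 × $12 = $1260
  Q to W: 45 × $6 = $270
  Q to X: 55 × $11 = $605
  Q to Z: 5 × $9 = $45
  R to Y: 10 × $14 = $140
  R to Z: 5 × $15 = $75
Total cost = $2395.
The route R→W is not used.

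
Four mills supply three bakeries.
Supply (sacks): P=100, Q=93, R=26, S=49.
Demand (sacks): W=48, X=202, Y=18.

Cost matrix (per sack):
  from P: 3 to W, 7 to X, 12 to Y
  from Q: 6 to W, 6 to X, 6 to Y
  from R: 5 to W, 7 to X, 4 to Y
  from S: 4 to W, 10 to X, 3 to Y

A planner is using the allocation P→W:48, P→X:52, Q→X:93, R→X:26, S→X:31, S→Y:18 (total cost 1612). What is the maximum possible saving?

62

Current plan cost = 48·3 + 52·7 + 93·6 + 26·7 + 31·10 + 18·3 = 1612.
Optimal plan:
  P->W: 17 × 3 = 51
  P->X: 83 × 7 = 581
  Q->X: 93 × 6 = 558
  R->X: 26 × 7 = 182
  S->W: 31 × 4 = 124
  S->Y: 18 × 3 = 54
Optimal cost = 1550.
Saving = 1612 − 1550 = 62.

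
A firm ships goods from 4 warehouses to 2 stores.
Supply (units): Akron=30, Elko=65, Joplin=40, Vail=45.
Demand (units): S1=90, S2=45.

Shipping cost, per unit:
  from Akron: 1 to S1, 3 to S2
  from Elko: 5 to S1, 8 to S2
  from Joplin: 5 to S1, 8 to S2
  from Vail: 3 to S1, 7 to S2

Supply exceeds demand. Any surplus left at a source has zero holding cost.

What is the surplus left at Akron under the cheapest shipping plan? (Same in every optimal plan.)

Minimum-cost shipments:
  Akron to S2: 30 × 3 = 90
  Elko to S1: 5 × 5 = 25
  Elko to S2: 15 × 8 = 120
  Joplin to S1: 40 × 5 = 200
  Vail to S1: 45 × 3 = 135
Total cost = 570.
Akron ships 30 of its 30, leaving 0.

0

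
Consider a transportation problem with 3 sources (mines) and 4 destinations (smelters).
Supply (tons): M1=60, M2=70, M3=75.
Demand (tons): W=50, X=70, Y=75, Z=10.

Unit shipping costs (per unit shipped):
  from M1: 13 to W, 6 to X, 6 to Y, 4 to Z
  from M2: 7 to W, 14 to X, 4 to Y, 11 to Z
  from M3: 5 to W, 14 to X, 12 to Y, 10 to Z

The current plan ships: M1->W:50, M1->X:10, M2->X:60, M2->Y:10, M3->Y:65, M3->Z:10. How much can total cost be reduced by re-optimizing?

Current plan cost = 50·13 + 10·6 + 60·14 + 10·4 + 65·12 + 10·10 = 2470.
Optimal plan:
  M1→X: 60 tons
  M2→Y: 70 tons
  M3→W: 50 tons
  M3→X: 10 tons
  M3→Y: 5 tons
  M3→Z: 10 tons
Optimal cost = 1190.
Saving = 2470 − 1190 = 1280.

1280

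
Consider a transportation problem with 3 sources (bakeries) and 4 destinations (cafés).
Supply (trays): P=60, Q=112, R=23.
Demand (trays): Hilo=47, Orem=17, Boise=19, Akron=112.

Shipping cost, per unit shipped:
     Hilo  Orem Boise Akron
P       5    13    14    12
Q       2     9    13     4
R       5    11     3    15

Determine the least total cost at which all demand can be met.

An optimal shipping plan:
  P to Hilo: 47 × 5 = 235
  P to Orem: 13 × 13 = 169
  Q to Akron: 112 × 4 = 448
  R to Orem: 4 × 11 = 44
  R to Boise: 19 × 3 = 57
Total = 235 + 169 + 448 + 44 + 57 = 953.

953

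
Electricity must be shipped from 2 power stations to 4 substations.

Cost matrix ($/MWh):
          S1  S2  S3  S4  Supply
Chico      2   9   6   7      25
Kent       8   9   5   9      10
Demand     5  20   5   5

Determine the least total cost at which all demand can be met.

250

A cheapest plan:
  Chico→S1: 5 MWh
  Chico→S2: 15 MWh
  Chico→S4: 5 MWh
  Kent→S2: 5 MWh
  Kent→S3: 5 MWh
Total cost = $250.
(Supply check: Chico ships 25; Kent ships 10.)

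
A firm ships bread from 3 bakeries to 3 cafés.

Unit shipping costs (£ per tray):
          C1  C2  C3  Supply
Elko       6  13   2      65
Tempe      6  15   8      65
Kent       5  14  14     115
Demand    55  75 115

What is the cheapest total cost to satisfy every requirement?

1870

One minimum-cost allocation:
  Elko–C3: 65 × £2 = £130
  Tempe–C1: 15 × £6 = £90
  Tempe–C3: 50 × £8 = £400
  Kent–C1: 40 × £5 = £200
  Kent–C2: 75 × £14 = £1050
Total = 130 + 90 + 400 + 200 + 1050 = £1870.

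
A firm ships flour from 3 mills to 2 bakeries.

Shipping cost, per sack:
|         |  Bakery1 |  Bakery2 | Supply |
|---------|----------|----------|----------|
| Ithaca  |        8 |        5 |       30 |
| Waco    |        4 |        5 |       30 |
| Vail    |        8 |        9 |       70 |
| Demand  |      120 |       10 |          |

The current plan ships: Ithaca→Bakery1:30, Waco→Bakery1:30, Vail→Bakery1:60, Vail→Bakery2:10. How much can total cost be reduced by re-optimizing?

Current plan cost = 30·8 + 30·4 + 60·8 + 10·9 = 930.
Optimal plan:
  Ithaca–Bakery1: 20 × 8 = 160
  Ithaca–Bakery2: 10 × 5 = 50
  Waco–Bakery1: 30 × 4 = 120
  Vail–Bakery1: 70 × 8 = 560
Optimal cost = 890.
Saving = 930 − 890 = 40.

40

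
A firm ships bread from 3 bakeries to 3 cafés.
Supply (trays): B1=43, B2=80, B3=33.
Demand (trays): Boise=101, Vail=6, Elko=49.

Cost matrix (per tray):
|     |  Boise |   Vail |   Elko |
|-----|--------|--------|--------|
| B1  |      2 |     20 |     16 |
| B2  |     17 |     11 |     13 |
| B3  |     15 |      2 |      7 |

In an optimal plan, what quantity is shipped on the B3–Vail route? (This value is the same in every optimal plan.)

6

Solving gives:
  B1→Boise: 43 trays
  B2→Boise: 58 trays
  B2→Elko: 22 trays
  B3→Vail: 6 trays
  B3→Elko: 27 trays
Total cost = 1559.
So B3→Vail carries 6 trays.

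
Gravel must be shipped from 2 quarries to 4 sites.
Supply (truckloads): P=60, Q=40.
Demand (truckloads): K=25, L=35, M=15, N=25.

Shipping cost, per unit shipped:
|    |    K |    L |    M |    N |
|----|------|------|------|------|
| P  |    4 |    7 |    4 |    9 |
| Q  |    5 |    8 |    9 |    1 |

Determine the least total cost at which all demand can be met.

One minimum-cost allocation:
  P->K: 25 × 4 = 100
  P->L: 20 × 7 = 140
  P->M: 15 × 4 = 60
  Q->L: 15 × 8 = 120
  Q->N: 25 × 1 = 25
Total = 100 + 140 + 60 + 120 + 25 = 445.

445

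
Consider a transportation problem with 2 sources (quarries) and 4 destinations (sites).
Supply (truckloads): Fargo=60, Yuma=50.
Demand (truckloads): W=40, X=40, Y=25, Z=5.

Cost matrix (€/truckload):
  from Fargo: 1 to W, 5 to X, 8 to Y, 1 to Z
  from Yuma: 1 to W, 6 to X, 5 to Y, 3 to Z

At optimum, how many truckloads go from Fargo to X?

Solving gives:
  Fargo–W: 15 × €1 = €15
  Fargo–X: 40 × €5 = €200
  Fargo–Z: 5 × €1 = €5
  Yuma–W: 25 × €1 = €25
  Yuma–Y: 25 × €5 = €125
Total cost = €370.
So Fargo→X carries 40 truckloads.

40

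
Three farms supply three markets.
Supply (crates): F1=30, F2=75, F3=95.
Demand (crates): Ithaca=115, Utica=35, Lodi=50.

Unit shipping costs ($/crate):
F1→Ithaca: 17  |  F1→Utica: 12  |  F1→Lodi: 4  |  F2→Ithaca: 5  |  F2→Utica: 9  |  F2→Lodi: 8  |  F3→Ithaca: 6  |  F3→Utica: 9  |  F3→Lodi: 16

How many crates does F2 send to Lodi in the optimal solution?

The minimum-cost plan:
  F1 to Lodi: 30 × $4 = $120
  F2 to Ithaca: 55 × $5 = $275
  F2 to Lodi: 20 × $8 = $160
  F3 to Ithaca: 60 × $6 = $360
  F3 to Utica: 35 × $9 = $315
Total cost = $1230.
So F2→Lodi carries 20 crates.

20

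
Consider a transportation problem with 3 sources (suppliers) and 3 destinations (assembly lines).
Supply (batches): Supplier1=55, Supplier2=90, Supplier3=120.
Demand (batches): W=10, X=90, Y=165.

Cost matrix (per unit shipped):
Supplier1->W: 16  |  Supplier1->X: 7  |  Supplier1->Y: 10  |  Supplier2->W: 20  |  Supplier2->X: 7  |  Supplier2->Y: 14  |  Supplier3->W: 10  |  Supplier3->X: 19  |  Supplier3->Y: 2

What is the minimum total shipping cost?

A cheapest plan:
  Supplier1–W: 10 × 16 = 160
  Supplier1–Y: 45 × 10 = 450
  Supplier2–X: 90 × 7 = 630
  Supplier3–Y: 120 × 2 = 240
Total = 160 + 450 + 630 + 240 = 1480.
(Supply check: Supplier1 ships 55; Supplier2 ships 90; Supplier3 ships 120.)

1480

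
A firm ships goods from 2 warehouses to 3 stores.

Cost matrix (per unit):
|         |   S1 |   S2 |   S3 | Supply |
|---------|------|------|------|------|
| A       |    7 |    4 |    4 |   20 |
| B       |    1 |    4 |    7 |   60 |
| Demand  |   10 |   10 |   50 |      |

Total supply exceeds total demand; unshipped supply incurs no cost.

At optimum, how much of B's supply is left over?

Minimum-cost shipments:
  A->S3: 20 × 4 = 80
  B->S1: 10 × 1 = 10
  B->S2: 10 × 4 = 40
  B->S3: 30 × 7 = 210
Total cost = 340.
B ships 50 of its 60, leaving 10.

10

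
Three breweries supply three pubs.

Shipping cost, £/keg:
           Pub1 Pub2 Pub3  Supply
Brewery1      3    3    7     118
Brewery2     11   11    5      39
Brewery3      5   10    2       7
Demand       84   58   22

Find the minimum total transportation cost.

An optimal shipping plan:
  Brewery1->Pub1: 60 kegs
  Brewery1->Pub2: 58 kegs
  Brewery2->Pub1: 17 kegs
  Brewery2->Pub3: 22 kegs
  Brewery3->Pub1: 7 kegs
Total cost = £686.
(Supply check: Brewery1 ships 118; Brewery2 ships 39; Brewery3 ships 7.)

686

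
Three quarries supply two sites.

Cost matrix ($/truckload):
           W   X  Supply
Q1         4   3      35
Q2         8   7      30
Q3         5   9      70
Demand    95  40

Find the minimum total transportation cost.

One minimum-cost allocation:
  Q1→W: 25 × $4 = $100
  Q1→X: 10 × $3 = $30
  Q2→X: 30 × $7 = $210
  Q3→W: 70 × $5 = $350
Total = 100 + 30 + 210 + 350 = $690.
(Supply check: Q1 ships 35; Q2 ships 30; Q3 ships 70.)

690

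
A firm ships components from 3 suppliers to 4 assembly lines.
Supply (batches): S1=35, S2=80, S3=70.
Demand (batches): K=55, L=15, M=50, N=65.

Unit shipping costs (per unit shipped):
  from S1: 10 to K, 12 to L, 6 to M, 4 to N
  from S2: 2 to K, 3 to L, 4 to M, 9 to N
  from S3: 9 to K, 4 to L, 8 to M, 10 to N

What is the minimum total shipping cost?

910

Optimal allocation:
  S1 to N: 35 × 4 = 140
  S2 to K: 55 × 2 = 110
  S2 to M: 25 × 4 = 100
  S3 to L: 15 × 4 = 60
  S3 to M: 25 × 8 = 200
  S3 to N: 30 × 10 = 300
Total = 140 + 110 + 100 + 60 + 200 + 300 = 910.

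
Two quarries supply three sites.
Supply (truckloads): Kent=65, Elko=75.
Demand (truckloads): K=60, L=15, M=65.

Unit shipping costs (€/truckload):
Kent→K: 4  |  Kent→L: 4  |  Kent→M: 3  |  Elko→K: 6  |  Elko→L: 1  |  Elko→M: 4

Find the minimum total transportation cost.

A cheapest plan:
  Kent->K: 60 × €4 = €240
  Kent->M: 5 × €3 = €15
  Elko->L: 15 × €1 = €15
  Elko->M: 60 × €4 = €240
Total = 240 + 15 + 15 + 240 = €510.

510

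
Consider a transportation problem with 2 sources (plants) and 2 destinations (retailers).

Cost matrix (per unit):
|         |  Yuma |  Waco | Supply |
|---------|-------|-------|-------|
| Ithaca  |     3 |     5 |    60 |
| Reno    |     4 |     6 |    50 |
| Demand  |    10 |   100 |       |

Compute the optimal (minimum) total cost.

A cheapest plan:
  Ithaca->Waco: 60 × 5 = 300
  Reno->Yuma: 10 × 4 = 40
  Reno->Waco: 40 × 6 = 240
Total = 300 + 40 + 240 = 580.

580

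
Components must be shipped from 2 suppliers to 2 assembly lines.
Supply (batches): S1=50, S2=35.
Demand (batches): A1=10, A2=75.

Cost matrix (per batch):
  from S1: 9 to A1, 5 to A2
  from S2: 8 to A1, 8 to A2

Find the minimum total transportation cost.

One minimum-cost allocation:
  S1→A2: 50 batches
  S2→A1: 10 batches
  S2→A2: 25 batches
Total cost = 530.

530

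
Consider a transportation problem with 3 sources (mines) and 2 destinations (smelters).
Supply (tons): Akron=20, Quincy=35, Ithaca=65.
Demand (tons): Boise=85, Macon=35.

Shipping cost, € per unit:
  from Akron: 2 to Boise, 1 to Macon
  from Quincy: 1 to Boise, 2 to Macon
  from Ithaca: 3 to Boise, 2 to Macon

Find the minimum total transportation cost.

235

An optimal shipping plan:
  Akron→Boise: 20 × €2 = €40
  Quincy→Boise: 35 × €1 = €35
  Ithaca→Boise: 30 × €3 = €90
  Ithaca→Macon: 35 × €2 = €70
Total = 40 + 35 + 90 + 70 = €235.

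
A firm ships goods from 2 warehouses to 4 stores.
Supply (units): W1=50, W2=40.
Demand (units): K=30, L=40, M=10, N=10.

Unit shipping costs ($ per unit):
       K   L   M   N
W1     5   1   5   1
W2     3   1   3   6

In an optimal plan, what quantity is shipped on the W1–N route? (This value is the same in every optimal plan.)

10

Solving gives:
  W1->L: 40 × $1 = $40
  W1->N: 10 × $1 = $10
  W2->K: 30 × $3 = $90
  W2->M: 10 × $3 = $30
Total cost = $170.
So W1→N carries 10 units.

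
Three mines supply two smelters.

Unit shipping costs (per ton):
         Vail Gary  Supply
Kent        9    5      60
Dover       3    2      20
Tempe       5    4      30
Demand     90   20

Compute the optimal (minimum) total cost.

670

Optimal allocation:
  Kent to Vail: 40 × 9 = 360
  Kent to Gary: 20 × 5 = 100
  Dover to Vail: 20 × 3 = 60
  Tempe to Vail: 30 × 5 = 150
Total = 360 + 100 + 60 + 150 = 670.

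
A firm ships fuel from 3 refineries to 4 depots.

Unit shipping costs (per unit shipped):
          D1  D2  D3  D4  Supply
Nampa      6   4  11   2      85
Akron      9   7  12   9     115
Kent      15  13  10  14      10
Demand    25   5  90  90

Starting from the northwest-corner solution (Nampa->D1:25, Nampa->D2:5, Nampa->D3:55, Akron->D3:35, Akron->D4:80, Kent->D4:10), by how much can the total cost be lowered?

520

Current plan cost = 25·6 + 5·4 + 55·11 + 35·12 + 80·9 + 10·14 = 2055.
Optimal plan:
  Nampa–D4: 85 kL
  Akron–D1: 25 kL
  Akron–D2: 5 kL
  Akron–D3: 80 kL
  Akron–D4: 5 kL
  Kent–D3: 10 kL
Optimal cost = 1535.
Saving = 2055 − 1535 = 520.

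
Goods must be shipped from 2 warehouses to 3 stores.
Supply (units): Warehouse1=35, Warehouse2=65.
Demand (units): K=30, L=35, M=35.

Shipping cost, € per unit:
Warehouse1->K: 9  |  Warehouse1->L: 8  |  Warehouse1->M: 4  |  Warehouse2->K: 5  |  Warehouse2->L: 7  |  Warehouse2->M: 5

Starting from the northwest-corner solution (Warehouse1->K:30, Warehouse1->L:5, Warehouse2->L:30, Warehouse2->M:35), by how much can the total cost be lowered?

160

Current plan cost = 30·9 + 5·8 + 30·7 + 35·5 = €695.
Optimal plan:
  Warehouse1 to M: 35 × €4 = €140
  Warehouse2 to K: 30 × €5 = €150
  Warehouse2 to L: 35 × €7 = €245
Optimal cost = €535.
Saving = 695 − 535 = €160.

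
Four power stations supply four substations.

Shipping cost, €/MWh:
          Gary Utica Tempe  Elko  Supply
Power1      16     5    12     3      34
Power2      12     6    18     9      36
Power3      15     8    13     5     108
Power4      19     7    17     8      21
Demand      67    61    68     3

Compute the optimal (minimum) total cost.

2161

Optimal allocation:
  Power1 to Utica: 34 × €5 = €170
  Power2 to Gary: 36 × €12 = €432
  Power3 to Gary: 31 × €15 = €465
  Power3 to Utica: 6 × €8 = €48
  Power3 to Tempe: 68 × €13 = €884
  Power3 to Elko: 3 × €5 = €15
  Power4 to Utica: 21 × €7 = €147
Total = 170 + 432 + 465 + 48 + 884 + 15 + 147 = €2161.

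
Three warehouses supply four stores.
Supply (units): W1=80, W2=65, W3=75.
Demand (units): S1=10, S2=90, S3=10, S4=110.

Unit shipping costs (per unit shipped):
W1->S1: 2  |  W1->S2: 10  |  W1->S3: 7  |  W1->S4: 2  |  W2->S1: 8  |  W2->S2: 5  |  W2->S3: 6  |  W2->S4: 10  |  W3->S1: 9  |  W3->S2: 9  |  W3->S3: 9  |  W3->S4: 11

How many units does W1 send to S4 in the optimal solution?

80

The minimum-cost plan:
  W1->S4: 80 units
  W2->S2: 65 units
  W3->S1: 10 units
  W3->S2: 25 units
  W3->S3: 10 units
  W3->S4: 30 units
Total cost = 1220.
So W1→S4 carries 80 units.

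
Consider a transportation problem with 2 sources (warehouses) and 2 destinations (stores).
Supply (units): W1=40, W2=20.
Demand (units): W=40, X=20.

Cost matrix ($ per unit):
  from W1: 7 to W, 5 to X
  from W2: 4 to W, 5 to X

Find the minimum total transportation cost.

A cheapest plan:
  W1 to W: 20 × $7 = $140
  W1 to X: 20 × $5 = $100
  W2 to W: 20 × $4 = $80
Total = 140 + 100 + 80 = $320.
(Supply check: W1 ships 40; W2 ships 20.)

320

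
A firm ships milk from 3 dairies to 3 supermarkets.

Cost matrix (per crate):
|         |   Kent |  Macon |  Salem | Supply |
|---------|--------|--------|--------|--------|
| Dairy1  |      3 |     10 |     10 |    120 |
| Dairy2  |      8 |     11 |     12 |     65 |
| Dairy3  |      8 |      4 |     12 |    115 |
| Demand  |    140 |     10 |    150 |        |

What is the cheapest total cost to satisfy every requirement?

Optimal allocation:
  Dairy1–Kent: 120 × 3 = 360
  Dairy2–Salem: 65 × 12 = 780
  Dairy3–Kent: 20 × 8 = 160
  Dairy3–Macon: 10 × 4 = 40
  Dairy3–Salem: 85 × 12 = 1020
Total = 360 + 780 + 160 + 40 + 1020 = 2360.
(Supply check: Dairy1 ships 120; Dairy2 ships 65; Dairy3 ships 115.)

2360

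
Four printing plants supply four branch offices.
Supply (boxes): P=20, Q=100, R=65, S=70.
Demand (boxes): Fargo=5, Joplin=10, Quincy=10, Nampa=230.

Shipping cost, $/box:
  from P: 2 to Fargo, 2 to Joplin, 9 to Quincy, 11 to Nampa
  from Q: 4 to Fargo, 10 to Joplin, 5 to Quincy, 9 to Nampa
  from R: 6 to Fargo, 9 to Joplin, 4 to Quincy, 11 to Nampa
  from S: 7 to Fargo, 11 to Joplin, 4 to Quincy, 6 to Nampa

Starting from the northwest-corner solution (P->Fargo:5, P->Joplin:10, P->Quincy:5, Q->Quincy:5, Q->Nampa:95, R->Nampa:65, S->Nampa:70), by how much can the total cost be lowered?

40

Current plan cost = 5·2 + 10·2 + 5·9 + 5·5 + 95·9 + 65·11 + 70·6 = $2090.
Optimal plan:
  P to Fargo: 5 boxes
  P to Joplin: 10 boxes
  P to Nampa: 5 boxes
  Q to Nampa: 100 boxes
  R to Quincy: 10 boxes
  R to Nampa: 55 boxes
  S to Nampa: 70 boxes
Optimal cost = $2050.
Saving = 2090 − 2050 = $40.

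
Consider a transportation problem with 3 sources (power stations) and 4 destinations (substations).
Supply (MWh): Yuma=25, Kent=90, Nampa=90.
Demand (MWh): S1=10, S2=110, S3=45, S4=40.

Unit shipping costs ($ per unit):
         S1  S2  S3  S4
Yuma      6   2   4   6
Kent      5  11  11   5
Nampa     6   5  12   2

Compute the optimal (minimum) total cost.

1200

A cheapest plan:
  Yuma->S2: 20 MWh
  Yuma->S3: 5 MWh
  Kent->S1: 10 MWh
  Kent->S3: 40 MWh
  Kent->S4: 40 MWh
  Nampa->S2: 90 MWh
Total cost = $1200.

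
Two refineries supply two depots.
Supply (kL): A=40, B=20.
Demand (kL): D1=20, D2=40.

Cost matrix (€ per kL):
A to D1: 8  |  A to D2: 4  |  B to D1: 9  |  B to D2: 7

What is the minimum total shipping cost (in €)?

340

A cheapest plan:
  A→D2: 40 × €4 = €160
  B→D1: 20 × €9 = €180
Total = 160 + 180 = €340.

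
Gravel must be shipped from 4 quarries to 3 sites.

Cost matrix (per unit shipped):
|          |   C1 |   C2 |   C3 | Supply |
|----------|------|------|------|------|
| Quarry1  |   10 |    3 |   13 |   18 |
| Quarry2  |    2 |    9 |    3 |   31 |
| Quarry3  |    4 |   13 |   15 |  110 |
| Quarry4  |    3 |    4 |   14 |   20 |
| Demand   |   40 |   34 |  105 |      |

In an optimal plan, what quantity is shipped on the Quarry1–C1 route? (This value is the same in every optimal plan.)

0

Solving gives:
  Quarry1->C2: 18 × 3 = 54
  Quarry2->C3: 31 × 3 = 93
  Quarry3->C1: 40 × 4 = 160
  Quarry3->C3: 70 × 15 = 1050
  Quarry4->C2: 16 × 4 = 64
  Quarry4->C3: 4 × 14 = 56
Total cost = 1477.
The route Quarry1→C1 is not used.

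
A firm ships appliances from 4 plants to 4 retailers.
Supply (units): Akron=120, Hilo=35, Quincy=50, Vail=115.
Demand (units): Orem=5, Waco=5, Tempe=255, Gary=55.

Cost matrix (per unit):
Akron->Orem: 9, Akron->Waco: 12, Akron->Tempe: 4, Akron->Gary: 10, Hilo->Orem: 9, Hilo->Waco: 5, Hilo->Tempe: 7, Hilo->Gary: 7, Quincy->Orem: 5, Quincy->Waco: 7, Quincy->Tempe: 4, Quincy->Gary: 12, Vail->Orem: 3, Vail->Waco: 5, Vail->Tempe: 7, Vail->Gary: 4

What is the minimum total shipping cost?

1535

An optimal shipping plan:
  Akron–Tempe: 120 × 4 = 480
  Hilo–Waco: 5 × 5 = 25
  Hilo–Tempe: 30 × 7 = 210
  Quincy–Tempe: 50 × 4 = 200
  Vail–Orem: 5 × 3 = 15
  Vail–Tempe: 55 × 7 = 385
  Vail–Gary: 55 × 4 = 220
Total = 480 + 25 + 210 + 200 + 15 + 385 + 220 = 1535.
(Supply check: Akron ships 120; Hilo ships 35; Quincy ships 50; Vail ships 115.)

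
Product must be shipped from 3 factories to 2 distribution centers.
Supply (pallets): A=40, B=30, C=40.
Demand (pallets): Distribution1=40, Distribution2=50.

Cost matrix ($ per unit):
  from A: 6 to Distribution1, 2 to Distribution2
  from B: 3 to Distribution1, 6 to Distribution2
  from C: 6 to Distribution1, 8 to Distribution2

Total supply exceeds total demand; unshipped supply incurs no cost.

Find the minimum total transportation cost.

310

Optimal allocation:
  A to Distribution2: 40 × $2 = $80
  B to Distribution1: 30 × $3 = $90
  C to Distribution1: 10 × $6 = $60
  C to Distribution2: 10 × $8 = $80
Total = 80 + 90 + 60 + 80 = $310.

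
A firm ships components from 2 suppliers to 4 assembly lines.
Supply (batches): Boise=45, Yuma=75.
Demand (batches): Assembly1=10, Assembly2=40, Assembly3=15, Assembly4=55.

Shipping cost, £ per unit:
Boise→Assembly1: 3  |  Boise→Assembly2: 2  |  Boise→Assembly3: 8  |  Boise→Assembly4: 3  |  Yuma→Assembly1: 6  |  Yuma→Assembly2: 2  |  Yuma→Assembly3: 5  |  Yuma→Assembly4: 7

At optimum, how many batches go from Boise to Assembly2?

0

Optimal shipments:
  Boise–Assembly4: 45 × £3 = £135
  Yuma–Assembly1: 10 × £6 = £60
  Yuma–Assembly2: 40 × £2 = £80
  Yuma–Assembly3: 15 × £5 = £75
  Yuma–Assembly4: 10 × £7 = £70
Total cost = £420.
The route Boise→Assembly2 is not used.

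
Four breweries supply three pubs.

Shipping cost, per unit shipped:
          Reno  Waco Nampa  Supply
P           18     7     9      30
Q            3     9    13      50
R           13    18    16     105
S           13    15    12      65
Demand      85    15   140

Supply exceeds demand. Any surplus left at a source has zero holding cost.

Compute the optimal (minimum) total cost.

2585

An optimal shipping plan:
  P->Waco: 15 × 7 = 105
  P->Nampa: 15 × 9 = 135
  Q->Reno: 50 × 3 = 150
  R->Reno: 35 × 13 = 455
  R->Nampa: 60 × 16 = 960
  S->Nampa: 65 × 12 = 780
Total = 105 + 135 + 150 + 455 + 960 + 780 = 2585.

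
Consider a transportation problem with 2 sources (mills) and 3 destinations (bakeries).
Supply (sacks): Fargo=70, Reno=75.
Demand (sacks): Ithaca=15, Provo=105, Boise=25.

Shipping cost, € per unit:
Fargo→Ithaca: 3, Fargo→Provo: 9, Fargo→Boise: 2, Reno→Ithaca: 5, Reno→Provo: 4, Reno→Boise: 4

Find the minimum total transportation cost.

665

An optimal shipping plan:
  Fargo→Ithaca: 15 × €3 = €45
  Fargo→Provo: 30 × €9 = €270
  Fargo→Boise: 25 × €2 = €50
  Reno→Provo: 75 × €4 = €300
Total = 45 + 270 + 50 + 300 = €665.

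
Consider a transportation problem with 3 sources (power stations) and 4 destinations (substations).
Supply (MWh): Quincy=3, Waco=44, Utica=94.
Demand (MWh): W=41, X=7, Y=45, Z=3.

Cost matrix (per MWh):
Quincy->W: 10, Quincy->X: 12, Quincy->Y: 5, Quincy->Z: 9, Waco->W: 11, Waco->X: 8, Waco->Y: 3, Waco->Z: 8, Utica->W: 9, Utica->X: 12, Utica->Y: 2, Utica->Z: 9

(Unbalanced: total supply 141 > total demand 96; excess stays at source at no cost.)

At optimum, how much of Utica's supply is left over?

Minimum-cost shipments:
  Waco–X: 7 × 8 = 56
  Waco–Z: 3 × 8 = 24
  Utica–W: 41 × 9 = 369
  Utica–Y: 45 × 2 = 90
Total cost = 539.
Utica ships 86 of its 94, leaving 8.

8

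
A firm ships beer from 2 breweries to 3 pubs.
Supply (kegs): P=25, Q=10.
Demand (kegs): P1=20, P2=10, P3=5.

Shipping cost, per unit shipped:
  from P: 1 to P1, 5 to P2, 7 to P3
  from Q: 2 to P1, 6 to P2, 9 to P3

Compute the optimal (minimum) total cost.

One minimum-cost allocation:
  P→P1: 10 × 1 = 10
  P→P2: 10 × 5 = 50
  P→P3: 5 × 7 = 35
  Q→P1: 10 × 2 = 20
Total = 10 + 50 + 35 + 20 = 115.

115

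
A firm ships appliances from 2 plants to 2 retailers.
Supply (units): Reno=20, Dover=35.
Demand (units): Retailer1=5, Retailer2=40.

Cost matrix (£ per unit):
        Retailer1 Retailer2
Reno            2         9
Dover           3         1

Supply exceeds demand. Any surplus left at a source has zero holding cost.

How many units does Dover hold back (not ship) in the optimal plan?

An optimal plan:
  Reno→Retailer1: 5 × £2 = £10
  Reno→Retailer2: 5 × £9 = £45
  Dover→Retailer2: 35 × £1 = £35
Total cost = £90.
Dover ships 35 of its 35, leaving 0.

0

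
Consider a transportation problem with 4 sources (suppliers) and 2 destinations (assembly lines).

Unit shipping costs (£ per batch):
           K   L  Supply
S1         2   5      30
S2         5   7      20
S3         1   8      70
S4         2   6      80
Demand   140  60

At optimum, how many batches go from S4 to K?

Solving gives:
  S1->L: 30 × £5 = £150
  S2->L: 20 × £7 = £140
  S3->K: 70 × £1 = £70
  S4->K: 70 × £2 = £140
  S4->L: 10 × £6 = £60
Total cost = £560.
So S4→K carries 70 batches.

70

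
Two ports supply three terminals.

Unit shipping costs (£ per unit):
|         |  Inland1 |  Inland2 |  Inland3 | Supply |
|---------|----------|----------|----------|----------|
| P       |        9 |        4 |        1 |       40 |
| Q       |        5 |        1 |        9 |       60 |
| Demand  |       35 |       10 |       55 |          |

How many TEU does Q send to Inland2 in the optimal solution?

Solving gives:
  P–Inland3: 40 TEU
  Q–Inland1: 35 TEU
  Q–Inland2: 10 TEU
  Q–Inland3: 15 TEU
Total cost = £360.
So Q→Inland2 carries 10 TEU.

10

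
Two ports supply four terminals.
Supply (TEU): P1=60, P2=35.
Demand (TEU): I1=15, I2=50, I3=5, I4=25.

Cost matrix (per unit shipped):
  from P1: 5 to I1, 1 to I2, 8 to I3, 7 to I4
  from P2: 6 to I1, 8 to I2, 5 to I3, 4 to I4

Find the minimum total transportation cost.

One minimum-cost allocation:
  P1->I1: 10 × 5 = 50
  P1->I2: 50 × 1 = 50
  P2->I1: 5 × 6 = 30
  P2->I3: 5 × 5 = 25
  P2->I4: 25 × 4 = 100
Total = 50 + 50 + 30 + 25 + 100 = 255.
(Supply check: P1 ships 60; P2 ships 35.)

255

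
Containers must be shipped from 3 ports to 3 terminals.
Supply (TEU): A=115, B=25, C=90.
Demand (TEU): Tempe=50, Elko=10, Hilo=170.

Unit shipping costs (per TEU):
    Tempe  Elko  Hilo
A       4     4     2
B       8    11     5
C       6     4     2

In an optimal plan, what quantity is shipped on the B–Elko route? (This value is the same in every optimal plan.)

0

Solving gives:
  A to Tempe: 50 TEU
  A to Elko: 10 TEU
  A to Hilo: 55 TEU
  B to Hilo: 25 TEU
  C to Hilo: 90 TEU
Total cost = 655.
The route B→Elko is not used.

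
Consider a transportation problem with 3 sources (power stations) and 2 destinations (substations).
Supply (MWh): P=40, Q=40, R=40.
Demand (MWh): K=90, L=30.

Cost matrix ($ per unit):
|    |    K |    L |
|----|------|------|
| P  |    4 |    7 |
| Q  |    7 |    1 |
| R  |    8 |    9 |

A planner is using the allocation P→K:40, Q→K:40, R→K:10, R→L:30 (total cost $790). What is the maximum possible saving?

Current plan cost = 40·4 + 40·7 + 10·8 + 30·9 = $790.
Optimal plan:
  P->K: 40 MWh
  Q->K: 10 MWh
  Q->L: 30 MWh
  R->K: 40 MWh
Optimal cost = $580.
Saving = 790 − 580 = $210.

210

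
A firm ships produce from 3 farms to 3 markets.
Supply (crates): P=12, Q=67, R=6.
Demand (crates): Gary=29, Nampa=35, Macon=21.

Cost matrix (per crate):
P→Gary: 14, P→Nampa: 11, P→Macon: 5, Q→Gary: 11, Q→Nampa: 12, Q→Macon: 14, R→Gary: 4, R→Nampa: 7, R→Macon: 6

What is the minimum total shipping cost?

One minimum-cost allocation:
  P→Macon: 12 × 5 = 60
  Q→Gary: 29 × 11 = 319
  Q→Nampa: 35 × 12 = 420
  Q→Macon: 3 × 14 = 42
  R→Macon: 6 × 6 = 36
Total = 60 + 319 + 420 + 42 + 36 = 877.

877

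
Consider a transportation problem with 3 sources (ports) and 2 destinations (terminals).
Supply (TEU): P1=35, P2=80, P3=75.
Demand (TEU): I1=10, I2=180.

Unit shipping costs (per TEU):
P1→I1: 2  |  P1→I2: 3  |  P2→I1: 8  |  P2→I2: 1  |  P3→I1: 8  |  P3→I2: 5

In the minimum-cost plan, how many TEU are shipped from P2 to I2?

80

The minimum-cost plan:
  P1 to I1: 10 TEU
  P1 to I2: 25 TEU
  P2 to I2: 80 TEU
  P3 to I2: 75 TEU
Total cost = 550.
So P2→I2 carries 80 TEU.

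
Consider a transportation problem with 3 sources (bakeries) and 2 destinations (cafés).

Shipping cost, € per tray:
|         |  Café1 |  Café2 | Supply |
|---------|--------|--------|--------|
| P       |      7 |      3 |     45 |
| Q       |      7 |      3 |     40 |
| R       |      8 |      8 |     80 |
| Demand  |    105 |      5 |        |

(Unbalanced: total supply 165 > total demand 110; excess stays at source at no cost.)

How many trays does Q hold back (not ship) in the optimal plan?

0

Minimum-cost shipments:
  P–Café1: 40 × €7 = €280
  P–Café2: 5 × €3 = €15
  Q–Café1: 40 × €7 = €280
  R–Café1: 25 × €8 = €200
Total cost = €775.
Q ships 40 of its 40, leaving 0.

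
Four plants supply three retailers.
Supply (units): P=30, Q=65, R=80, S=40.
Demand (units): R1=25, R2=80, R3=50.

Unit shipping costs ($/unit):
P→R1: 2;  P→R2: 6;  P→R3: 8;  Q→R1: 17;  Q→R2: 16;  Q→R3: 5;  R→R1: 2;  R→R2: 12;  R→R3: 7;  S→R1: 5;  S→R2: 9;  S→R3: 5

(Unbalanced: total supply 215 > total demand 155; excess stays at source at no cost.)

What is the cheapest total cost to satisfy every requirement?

960

One minimum-cost allocation:
  P→R2: 30 × $6 = $180
  Q→R3: 50 × $5 = $250
  R→R1: 25 × $2 = $50
  R→R2: 10 × $12 = $120
  S→R2: 40 × $9 = $360
Total = 180 + 250 + 50 + 120 + 360 = $960.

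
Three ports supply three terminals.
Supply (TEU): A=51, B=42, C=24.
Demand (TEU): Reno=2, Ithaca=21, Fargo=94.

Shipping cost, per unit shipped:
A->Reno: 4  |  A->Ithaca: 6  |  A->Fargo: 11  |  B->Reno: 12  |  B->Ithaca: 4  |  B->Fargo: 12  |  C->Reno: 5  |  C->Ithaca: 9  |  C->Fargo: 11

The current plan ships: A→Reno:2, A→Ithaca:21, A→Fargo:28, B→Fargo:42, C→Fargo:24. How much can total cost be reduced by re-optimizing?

Current plan cost = 2·4 + 21·6 + 28·11 + 42·12 + 24·11 = 1210.
Optimal plan:
  A→Reno: 2 × 4 = 8
  A→Fargo: 49 × 11 = 539
  B→Ithaca: 21 × 4 = 84
  B→Fargo: 21 × 12 = 252
  C→Fargo: 24 × 11 = 264
Optimal cost = 1147.
Saving = 1210 − 1147 = 63.

63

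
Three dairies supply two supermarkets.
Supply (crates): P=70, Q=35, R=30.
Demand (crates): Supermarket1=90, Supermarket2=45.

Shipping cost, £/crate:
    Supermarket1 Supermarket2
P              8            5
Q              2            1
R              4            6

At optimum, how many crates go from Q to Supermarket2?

The minimum-cost plan:
  P–Supermarket1: 25 crates
  P–Supermarket2: 45 crates
  Q–Supermarket1: 35 crates
  R–Supermarket1: 30 crates
Total cost = £615.
The route Q→Supermarket2 is not used.

0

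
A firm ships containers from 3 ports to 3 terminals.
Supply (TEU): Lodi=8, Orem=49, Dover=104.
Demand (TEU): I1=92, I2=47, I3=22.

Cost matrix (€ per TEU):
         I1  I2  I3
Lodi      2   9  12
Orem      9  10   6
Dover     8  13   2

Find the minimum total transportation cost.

1204

Optimal allocation:
  Lodi→I1: 8 × €2 = €16
  Orem→I1: 2 × €9 = €18
  Orem→I2: 47 × €10 = €470
  Dover→I1: 82 × €8 = €656
  Dover→I3: 22 × €2 = €44
Total = 16 + 18 + 470 + 656 + 44 = €1204.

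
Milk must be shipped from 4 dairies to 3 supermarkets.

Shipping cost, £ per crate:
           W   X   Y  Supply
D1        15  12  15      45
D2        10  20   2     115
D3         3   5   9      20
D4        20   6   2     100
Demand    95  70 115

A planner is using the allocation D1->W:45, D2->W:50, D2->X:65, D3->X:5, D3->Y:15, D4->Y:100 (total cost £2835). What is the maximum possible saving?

1150

Current plan cost = 45·15 + 50·10 + 65·20 + 5·5 + 15·9 + 100·2 = £2835.
Optimal plan:
  D1→W: 45 crates
  D2→W: 30 crates
  D2→Y: 85 crates
  D3→W: 20 crates
  D4→X: 70 crates
  D4→Y: 30 crates
Optimal cost = £1685.
Saving = 2835 − 1685 = £1150.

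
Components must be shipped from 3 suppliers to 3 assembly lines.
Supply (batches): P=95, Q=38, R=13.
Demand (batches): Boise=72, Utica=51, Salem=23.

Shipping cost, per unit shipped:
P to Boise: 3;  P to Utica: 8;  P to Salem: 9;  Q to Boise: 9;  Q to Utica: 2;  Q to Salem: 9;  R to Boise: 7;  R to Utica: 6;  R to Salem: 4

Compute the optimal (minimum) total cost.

538

An optimal shipping plan:
  P->Boise: 72 × 3 = 216
  P->Utica: 13 × 8 = 104
  P->Salem: 10 × 9 = 90
  Q->Utica: 38 × 2 = 76
  R->Salem: 13 × 4 = 52
Total = 216 + 104 + 90 + 76 + 52 = 538.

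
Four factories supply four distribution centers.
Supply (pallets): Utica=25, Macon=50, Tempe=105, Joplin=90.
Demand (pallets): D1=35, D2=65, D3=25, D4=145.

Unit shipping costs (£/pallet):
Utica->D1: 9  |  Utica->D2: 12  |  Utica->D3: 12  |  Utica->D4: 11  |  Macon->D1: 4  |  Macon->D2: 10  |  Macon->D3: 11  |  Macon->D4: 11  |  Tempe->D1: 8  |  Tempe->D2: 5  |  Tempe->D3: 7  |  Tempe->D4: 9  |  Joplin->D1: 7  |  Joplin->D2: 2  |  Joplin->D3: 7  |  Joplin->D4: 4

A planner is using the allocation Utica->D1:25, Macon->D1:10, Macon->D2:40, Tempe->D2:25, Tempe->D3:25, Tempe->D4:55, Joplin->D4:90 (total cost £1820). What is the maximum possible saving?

Current plan cost = 25·9 + 10·4 + 40·10 + 25·5 + 25·7 + 55·9 + 90·4 = £1820.
Optimal plan:
  Utica–D4: 25 pallets
  Macon–D1: 35 pallets
  Macon–D4: 15 pallets
  Tempe–D2: 65 pallets
  Tempe–D3: 25 pallets
  Tempe–D4: 15 pallets
  Joplin–D4: 90 pallets
Optimal cost = £1575.
Saving = 1820 − 1575 = £245.

245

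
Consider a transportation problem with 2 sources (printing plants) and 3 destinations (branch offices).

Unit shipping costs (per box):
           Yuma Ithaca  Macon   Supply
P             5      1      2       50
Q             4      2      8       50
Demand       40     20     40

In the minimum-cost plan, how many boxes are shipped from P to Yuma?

Optimal shipments:
  P→Ithaca: 10 boxes
  P→Macon: 40 boxes
  Q→Yuma: 40 boxes
  Q→Ithaca: 10 boxes
Total cost = 270.
The route P→Yuma is not used.

0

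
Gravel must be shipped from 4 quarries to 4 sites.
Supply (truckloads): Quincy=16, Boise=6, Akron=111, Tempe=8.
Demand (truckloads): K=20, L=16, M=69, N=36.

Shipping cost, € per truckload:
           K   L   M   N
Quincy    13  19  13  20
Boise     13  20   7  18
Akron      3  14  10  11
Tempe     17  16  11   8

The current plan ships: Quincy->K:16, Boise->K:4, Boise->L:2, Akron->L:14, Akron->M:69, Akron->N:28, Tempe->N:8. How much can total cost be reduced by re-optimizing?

Current plan cost = 16·13 + 4·13 + 2·20 + 14·14 + 69·10 + 28·11 + 8·8 = €1558.
Optimal plan:
  Quincy→M: 16 truckloads
  Boise→M: 6 truckloads
  Akron→K: 20 truckloads
  Akron→L: 16 truckloads
  Akron→M: 47 truckloads
  Akron→N: 28 truckloads
  Tempe→N: 8 truckloads
Optimal cost = €1376.
Saving = 1558 − 1376 = €182.

182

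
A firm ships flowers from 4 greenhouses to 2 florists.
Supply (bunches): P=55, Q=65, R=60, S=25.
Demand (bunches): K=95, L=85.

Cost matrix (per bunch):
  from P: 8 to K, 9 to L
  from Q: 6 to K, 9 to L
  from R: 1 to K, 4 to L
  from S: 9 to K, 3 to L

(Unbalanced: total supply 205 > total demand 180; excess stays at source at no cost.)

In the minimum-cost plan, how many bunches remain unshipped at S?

Minimum-cost shipments:
  P–L: 30 bunches
  Q–K: 35 bunches
  Q–L: 30 bunches
  R–K: 60 bunches
  S–L: 25 bunches
Total cost = 885.
S ships 25 of its 25, leaving 0.

0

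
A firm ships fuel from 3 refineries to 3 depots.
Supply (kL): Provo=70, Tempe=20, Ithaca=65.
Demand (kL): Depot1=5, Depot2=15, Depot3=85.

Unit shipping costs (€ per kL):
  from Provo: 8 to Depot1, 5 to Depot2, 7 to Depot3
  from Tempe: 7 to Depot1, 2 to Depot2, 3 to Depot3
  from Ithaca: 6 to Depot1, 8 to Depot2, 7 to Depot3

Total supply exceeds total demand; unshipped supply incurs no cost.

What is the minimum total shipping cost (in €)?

620

Optimal allocation:
  Provo to Depot2: 15 × €5 = €75
  Provo to Depot3: 5 × €7 = €35
  Tempe to Depot3: 20 × €3 = €60
  Ithaca to Depot1: 5 × €6 = €30
  Ithaca to Depot3: 60 × €7 = €420
Total = 75 + 35 + 60 + 30 + 420 = €620.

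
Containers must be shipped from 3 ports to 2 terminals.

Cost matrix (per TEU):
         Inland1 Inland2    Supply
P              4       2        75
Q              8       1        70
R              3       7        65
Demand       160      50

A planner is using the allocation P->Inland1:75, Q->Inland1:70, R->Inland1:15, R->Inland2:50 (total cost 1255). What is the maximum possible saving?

550

Current plan cost = 75·4 + 70·8 + 15·3 + 50·7 = 1255.
Optimal plan:
  P->Inland1: 75 × 4 = 300
  Q->Inland1: 20 × 8 = 160
  Q->Inland2: 50 × 1 = 50
  R->Inland1: 65 × 3 = 195
Optimal cost = 705.
Saving = 1255 − 705 = 550.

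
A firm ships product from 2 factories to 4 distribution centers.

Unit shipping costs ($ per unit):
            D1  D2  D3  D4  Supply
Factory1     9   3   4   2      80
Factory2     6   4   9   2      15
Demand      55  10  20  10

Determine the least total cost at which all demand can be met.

Optimal allocation:
  Factory1->D1: 40 pallets
  Factory1->D2: 10 pallets
  Factory1->D3: 20 pallets
  Factory1->D4: 10 pallets
  Factory2->D1: 15 pallets
Total cost = $580.
(Supply check: Factory1 ships 80; Factory2 ships 15.)

580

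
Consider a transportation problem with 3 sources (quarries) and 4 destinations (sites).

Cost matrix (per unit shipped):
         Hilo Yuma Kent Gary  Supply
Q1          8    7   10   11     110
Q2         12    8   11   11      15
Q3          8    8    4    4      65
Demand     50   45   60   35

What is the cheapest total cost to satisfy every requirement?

One minimum-cost allocation:
  Q1->Hilo: 50 × 8 = 400
  Q1->Yuma: 45 × 7 = 315
  Q1->Kent: 15 × 10 = 150
  Q2->Gary: 15 × 11 = 165
  Q3->Kent: 45 × 4 = 180
  Q3->Gary: 20 × 4 = 80
Total = 400 + 315 + 150 + 165 + 180 + 80 = 1290.
(Supply check: Q1 ships 110; Q2 ships 15; Q3 ships 65.)

1290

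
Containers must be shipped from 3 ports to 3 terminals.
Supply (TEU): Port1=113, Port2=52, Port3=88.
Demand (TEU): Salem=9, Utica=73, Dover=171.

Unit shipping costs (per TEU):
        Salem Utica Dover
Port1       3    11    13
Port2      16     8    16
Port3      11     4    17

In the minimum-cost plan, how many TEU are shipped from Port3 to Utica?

73

Optimal shipments:
  Port1->Salem: 9 × 3 = 27
  Port1->Dover: 104 × 13 = 1352
  Port2->Dover: 52 × 16 = 832
  Port3->Utica: 73 × 4 = 292
  Port3->Dover: 15 × 17 = 255
Total cost = 2758.
So Port3→Utica carries 73 TEU.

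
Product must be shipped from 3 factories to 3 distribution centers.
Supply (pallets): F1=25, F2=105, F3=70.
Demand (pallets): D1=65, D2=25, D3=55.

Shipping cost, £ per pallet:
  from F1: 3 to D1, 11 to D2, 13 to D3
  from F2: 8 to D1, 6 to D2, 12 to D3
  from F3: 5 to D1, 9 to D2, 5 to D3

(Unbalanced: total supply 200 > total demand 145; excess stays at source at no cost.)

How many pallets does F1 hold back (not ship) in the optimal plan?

0

An optimal plan:
  F1->D1: 25 × £3 = £75
  F2->D1: 25 × £8 = £200
  F2->D2: 25 × £6 = £150
  F3->D1: 15 × £5 = £75
  F3->D3: 55 × £5 = £275
Total cost = £775.
F1 ships 25 of its 25, leaving 0.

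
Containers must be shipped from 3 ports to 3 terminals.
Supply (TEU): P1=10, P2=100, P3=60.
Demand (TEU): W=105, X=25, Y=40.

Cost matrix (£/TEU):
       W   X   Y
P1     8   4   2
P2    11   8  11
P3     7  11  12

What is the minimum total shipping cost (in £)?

1465

Optimal allocation:
  P1 to Y: 10 × £2 = £20
  P2 to W: 45 × £11 = £495
  P2 to X: 25 × £8 = £200
  P2 to Y: 30 × £11 = £330
  P3 to W: 60 × £7 = £420
Total = 20 + 495 + 200 + 330 + 420 = £1465.
(Supply check: P1 ships 10; P2 ships 100; P3 ships 60.)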